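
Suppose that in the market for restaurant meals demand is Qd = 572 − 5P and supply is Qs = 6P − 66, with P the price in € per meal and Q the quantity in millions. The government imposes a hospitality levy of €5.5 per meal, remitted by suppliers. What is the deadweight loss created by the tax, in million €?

Deadweight loss = €41.25 million.

Before the tax: set 572 − 5P = 6P − 66 → P* = €58, Q* = 282.
With the tax collected from suppliers, supply shifts: Qs = 6(P − 5.5) − 66.
Solving gives Q = 267 with consumers paying €61 and suppliers receiving €55.5 (the €5.5 wedge).
Quantity falls by |ΔQ| = |282 − 267| = 15.
DWL = ½ · t · |ΔQ| = ½ · 5.5 · 15 = €41.25.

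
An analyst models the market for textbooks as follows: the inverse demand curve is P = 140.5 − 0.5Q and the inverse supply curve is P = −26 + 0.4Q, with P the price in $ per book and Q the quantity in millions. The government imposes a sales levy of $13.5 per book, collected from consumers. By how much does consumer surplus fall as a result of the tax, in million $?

Inverting to Q(P) form: Qd = 281 − 2P; Qs = 2.5P + 65.
Before the tax: set 281 − 2P = 2.5P + 65 → P* = $48, Q* = 185.
With the tax collected from consumers, demand (in seller-price terms) shifts: Qd = 281 − 2(P + 13.5).
New equilibrium: consumers pay $55.5, suppliers receive $42, Q = 170. (Wedge: Pb − Ps = 13.5.)
ΔCS is the trapezoid between Q = 170 and Q = 185 of height $7.5: ½ · (185 + 170) · 7.5 = $1331.25.

Consumer surplus falls by $1331.25 million.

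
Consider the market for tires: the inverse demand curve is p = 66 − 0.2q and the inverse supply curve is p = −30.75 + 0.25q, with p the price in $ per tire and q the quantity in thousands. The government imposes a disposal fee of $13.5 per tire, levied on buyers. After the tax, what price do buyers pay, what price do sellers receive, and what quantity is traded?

Buyers pay $29; sellers receive $15.5; quantity = 185.

Inverting to q(p) form: qd = 330 − 5p; qs = 4p + 123.
Before the tax: set 330 − 5p = 4p + 123 → p* = $23, q* = 215.
With the tax collected from buyers, demand (in seller-price terms) shifts: qd = 330 − 5(p + 13.5).
Solving gives q = 185 with buyers paying $29 and sellers receiving $15.5 (the $13.5 wedge).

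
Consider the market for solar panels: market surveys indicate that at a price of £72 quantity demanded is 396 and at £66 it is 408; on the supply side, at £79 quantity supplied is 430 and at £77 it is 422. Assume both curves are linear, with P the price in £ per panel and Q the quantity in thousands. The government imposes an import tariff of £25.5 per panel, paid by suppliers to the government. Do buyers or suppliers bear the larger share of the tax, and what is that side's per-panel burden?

Buyers bear the larger share: £17 per panel.

Demand slope: (408 − 396)/(66 − 72) = -2, so Qd = 540 − 2P.
Supply slope: (422 − 430)/(77 − 79) = 4, so Qs = 4P + 114.
Without the tax, 540 − 2P = 4P + 114 gives 6P = 426, so P* = £71 and Q* = 398.
With the tax collected from suppliers, supply shifts: Qs = 4(P − 25.5) + 114.
Solving gives Q = 364 with buyers paying £88 and suppliers receiving £62.5 (the £25.5 wedge).
Per-panel burden: buyers £17, suppliers £8.5.
Buyers take the larger share because demand is less price-elastic here (demand slope 2 vs supply slope 4).
The less price-elastic side of the market bears the larger share of a per-unit tax.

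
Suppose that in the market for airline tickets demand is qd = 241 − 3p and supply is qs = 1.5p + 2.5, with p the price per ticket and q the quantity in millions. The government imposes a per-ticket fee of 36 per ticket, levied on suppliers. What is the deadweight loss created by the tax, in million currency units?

Before the tax: set 241 − 3p = 1.5p + 2.5 → p* = 53, q* = 82.
With the tax collected from suppliers, supply shifts: qs = 1.5(p − 36) + 2.5.
Solving gives q = 46 with consumers paying 65 and suppliers receiving 29 (the 36 wedge).
Quantity falls by |ΔQ| = |82 − 46| = 36.
DWL = ½ · t · |ΔQ| = ½ · 36 · 36 = 648.

Deadweight loss = 648 million.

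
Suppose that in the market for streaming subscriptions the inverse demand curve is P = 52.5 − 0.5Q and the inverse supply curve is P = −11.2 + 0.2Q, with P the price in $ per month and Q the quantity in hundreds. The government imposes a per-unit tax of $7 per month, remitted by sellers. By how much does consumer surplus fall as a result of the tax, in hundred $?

Consumer surplus falls by $430 hundred.

Rewrite in direct form: Qd = 105 − 2P and Qs = 5P + 56.
Before the tax: set 105 − 2P = 5P + 56 → P* = $7, Q* = 91.
With the tax collected from sellers, supply shifts: Qs = 5(P − 7) + 56.
Solving gives Q = 81 with consumers paying $12 and sellers receiving $5 (the $7 wedge).
ΔCS is the trapezoid between Q = 81 and Q = 91 of height $5: ½ · (91 + 81) · 5 = $430.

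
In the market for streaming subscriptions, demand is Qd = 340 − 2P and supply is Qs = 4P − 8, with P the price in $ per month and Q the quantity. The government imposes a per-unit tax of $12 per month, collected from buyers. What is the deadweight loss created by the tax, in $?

Deadweight loss = $96.

Before the tax: set 340 − 2P = 4P − 8 → P* = $58, Q* = 224.
With the tax collected from buyers, demand (in seller-price terms) shifts: Qd = 340 − 2(P + 12).
Solving gives Q = 208 with buyers paying $66 and sellers receiving $54 (the $12 wedge).
Quantity falls by |ΔQ| = |224 − 208| = 16.
DWL = ½ · t · |ΔQ| = ½ · 12 · 16 = $96.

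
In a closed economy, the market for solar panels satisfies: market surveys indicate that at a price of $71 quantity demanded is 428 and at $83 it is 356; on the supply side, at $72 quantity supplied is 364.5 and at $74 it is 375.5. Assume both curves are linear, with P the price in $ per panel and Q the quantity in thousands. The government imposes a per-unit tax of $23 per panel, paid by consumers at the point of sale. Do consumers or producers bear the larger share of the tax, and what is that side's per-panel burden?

Producers bear the larger share: $12 per panel.

Demand slope: (356 − 428)/(83 − 71) = -6, so Qd = 854 − 6P.
Supply slope: (375.5 − 364.5)/(74 − 72) = 5.5, so Qs = 5.5P − 31.5.
Before the tax: set 854 − 6P = 5.5P − 31.5 → P* = $77, Q* = 392.
With the tax collected from consumers, demand (in seller-price terms) shifts: Qd = 854 − 6(P + 23).
New equilibrium: consumers pay $88, producers receive $65, Q = 326. (Wedge: Pb − Ps = 23.)
Per-panel burden: consumers $11, producers $12.
Producers take the larger share because supply is less price-elastic here (demand slope 6 vs supply slope 5.5).
The less price-elastic side of the market bears the larger share of a per-unit tax.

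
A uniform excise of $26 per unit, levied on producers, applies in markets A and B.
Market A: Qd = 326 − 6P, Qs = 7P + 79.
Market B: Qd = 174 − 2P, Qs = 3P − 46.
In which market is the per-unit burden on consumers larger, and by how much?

Market B, by $1.6.

Market A: pre-tax P* = $19, Q* = 212; post-tax Q = 128; per-unit burden on consumers = $14.
Market B: pre-tax P* = $44, Q* = 86; post-tax Q = 54.8; per-unit burden on consumers = $15.6.
Difference: $14 vs $15.6 → market B is larger by $1.6.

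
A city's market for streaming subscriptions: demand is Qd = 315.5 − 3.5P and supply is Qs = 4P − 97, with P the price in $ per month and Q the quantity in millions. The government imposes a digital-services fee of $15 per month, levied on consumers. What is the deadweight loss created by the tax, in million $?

Before the tax: set 315.5 − 3.5P = 4P − 97 → P* = $55, Q* = 123.
With the tax collected from consumers, demand (in seller-price terms) shifts: Qd = 315.5 − 3.5(P + 15).
Solving gives Q = 95 with consumers paying $63 and sellers receiving $48 (the $15 wedge).
Quantity falls by |ΔQ| = |123 − 95| = 28.
DWL = ½ · t · |ΔQ| = ½ · 15 · 28 = $210.

Deadweight loss = $210 million.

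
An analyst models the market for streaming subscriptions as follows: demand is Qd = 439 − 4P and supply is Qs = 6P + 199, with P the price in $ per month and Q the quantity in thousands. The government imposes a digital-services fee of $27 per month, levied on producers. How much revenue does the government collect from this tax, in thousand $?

Tax revenue = $7511.4 thousand.

Before the tax: set 439 − 4P = 6P + 199 → P* = $24, Q* = 343.
With the tax collected from producers, supply shifts: Qs = 6(P − 27) + 199.
Solving gives Q = 278.2 with consumers paying $40.2 and producers receiving $13.2 (the $27 wedge).
Revenue = t · Q = 27 · 278.2 = $7511.4.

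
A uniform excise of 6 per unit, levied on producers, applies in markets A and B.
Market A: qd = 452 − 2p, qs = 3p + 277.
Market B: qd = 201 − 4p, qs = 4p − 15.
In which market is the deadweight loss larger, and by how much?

Market B, by 14.4.

Market A: pre-tax p* = 35, q* = 382; post-tax q = 374.8; deadweight loss = 21.6.
Market B: pre-tax p* = 27, q* = 93; post-tax q = 81; deadweight loss = 36.
Difference: 21.6 vs 36 → market B is larger by 14.4.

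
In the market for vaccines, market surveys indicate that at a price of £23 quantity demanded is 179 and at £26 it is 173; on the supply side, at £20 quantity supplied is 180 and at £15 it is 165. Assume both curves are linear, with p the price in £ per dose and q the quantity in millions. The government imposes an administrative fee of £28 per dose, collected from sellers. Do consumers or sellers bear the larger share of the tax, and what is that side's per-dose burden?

Consumers bear the larger share: £16.8 per dose.

Demand slope: (173 − 179)/(26 − 23) = -2, so qd = 225 − 2p.
Supply slope: (165 − 180)/(15 − 20) = 3, so qs = 3p + 120.
Before the tax: set 225 − 2p = 3p + 120 → p* = £21, q* = 183.
With the tax collected from sellers, supply shifts: qs = 3(p − 28) + 120.
New equilibrium: consumers pay £37.8, sellers receive £9.8, q = 149.4. (Wedge: pb − ps = 28.)
Per-dose burden: consumers £16.8, sellers £11.2.
Consumers take the larger share because demand is less price-elastic here (demand slope 2 vs supply slope 3).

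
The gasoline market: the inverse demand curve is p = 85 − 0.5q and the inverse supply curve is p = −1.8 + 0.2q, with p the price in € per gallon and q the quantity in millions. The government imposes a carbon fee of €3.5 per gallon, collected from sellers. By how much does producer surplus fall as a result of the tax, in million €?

Producer surplus falls by €121.5 million.

Rewrite in direct form: qd = 170 − 2p and qs = 5p + 9.
Before the tax: set 170 − 2p = 5p + 9 → p* = €23, q* = 124.
With the tax collected from sellers, supply shifts: qs = 5(p − 3.5) + 9.
Solving gives q = 119 with buyers paying €25.5 and sellers receiving €22 (the €3.5 wedge).
ΔPS is the trapezoid between Q = 119 and Q = 124 of height €1: ½ · (124 + 119) · 1 = €121.5.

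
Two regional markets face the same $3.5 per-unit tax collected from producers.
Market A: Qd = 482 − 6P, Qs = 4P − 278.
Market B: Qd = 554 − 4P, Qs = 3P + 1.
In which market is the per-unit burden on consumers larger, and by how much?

Market B, by $0.1.

Market A: pre-tax P* = $76, Q* = 26; post-tax Q = 17.6; per-unit burden on consumers = $1.4.
Market B: pre-tax P* = $79, Q* = 238; post-tax Q = 232; per-unit burden on consumers = $1.5.
Difference: $1.4 vs $1.5 → market B is larger by $0.1.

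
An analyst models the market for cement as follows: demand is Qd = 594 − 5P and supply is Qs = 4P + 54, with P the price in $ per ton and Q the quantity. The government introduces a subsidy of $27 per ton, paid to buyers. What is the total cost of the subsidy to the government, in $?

Without the subsidy, 594 − 5P = 4P + 54 gives 9P = 540, so P* = $60 and Q* = 294.
With a per-unit subsidy paid to buyers, each effectively pays P − 27, so demand becomes Qd = 594 − 5(P − 27).
New equilibrium: buyers pay $48, suppliers receive $75, Q = 354. (Wedge: Pb − Ps = −27.)
Outlay = t · Q = 27 · 354 = $9558.

Government outlay = $9558.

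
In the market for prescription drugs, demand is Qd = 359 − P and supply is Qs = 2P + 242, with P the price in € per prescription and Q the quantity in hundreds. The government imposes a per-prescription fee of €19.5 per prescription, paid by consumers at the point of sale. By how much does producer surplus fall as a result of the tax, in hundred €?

Producer surplus falls by €2037.75 hundred.

Before the tax: set 359 − P = 2P + 242 → P* = €39, Q* = 320.
With the tax collected from consumers, demand (in seller-price terms) shifts: Qd = 359 − (P + 19.5).
New equilibrium: consumers pay €52, producers receive €32.5, Q = 307. (Wedge: Pb − Ps = 19.5.)
ΔPS is the trapezoid between Q = 307 and Q = 320 of height €6.5: ½ · (320 + 307) · 6.5 = €2037.75.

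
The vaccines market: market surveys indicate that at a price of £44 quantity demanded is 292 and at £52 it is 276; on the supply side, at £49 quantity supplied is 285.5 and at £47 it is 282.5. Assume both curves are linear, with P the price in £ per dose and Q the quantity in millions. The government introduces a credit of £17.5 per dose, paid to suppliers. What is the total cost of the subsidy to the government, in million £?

Government outlay = £5232.5 million.

Demand slope: (276 − 292)/(52 − 44) = -2, so Qd = 380 − 2P.
Supply slope: (282.5 − 285.5)/(47 − 49) = 1.5, so Qs = 1.5P + 212.
Before the subsidy: set 380 − 2P = 1.5P + 212 → P* = £48, Q* = 284.
With a per-unit subsidy paid to suppliers, each receives P + 17.5 per unit sold, so supply becomes Qs = 1.5(P + 17.5) + 212.
New equilibrium: consumers pay £40.5, suppliers receive £58, Q = 299. (Wedge: Pb − Ps = −17.5.)
Outlay = t · Q = 17.5 · 299 = £5232.5.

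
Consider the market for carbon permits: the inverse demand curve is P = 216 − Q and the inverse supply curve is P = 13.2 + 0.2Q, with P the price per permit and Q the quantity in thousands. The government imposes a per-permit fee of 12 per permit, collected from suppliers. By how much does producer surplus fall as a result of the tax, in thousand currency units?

Rewrite in direct form: Qd = 216 − P and Qs = 5P − 66.
Before the tax: set 216 − P = 5P − 66 → P* = 47, Q* = 169.
With the tax collected from suppliers, supply shifts: Qs = 5(P − 12) − 66.
New equilibrium: buyers pay 57, suppliers receive 45, Q = 159. (Wedge: Pb − Ps = 12.)
ΔPS is the trapezoid between Q = 159 and Q = 169 of height 2: ½ · (169 + 159) · 2 = 328.

Producer surplus falls by 328 thousand.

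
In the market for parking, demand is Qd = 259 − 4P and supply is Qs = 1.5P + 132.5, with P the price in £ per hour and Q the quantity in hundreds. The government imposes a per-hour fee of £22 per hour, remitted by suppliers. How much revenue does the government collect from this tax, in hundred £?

Without the tax, 259 − 4P = 1.5P + 132.5 gives 5.5P = 126.5, so P* = £23 and Q* = 167.
With the tax collected from suppliers, supply shifts: Qs = 1.5(P − 22) + 132.5.
New equilibrium: buyers pay £29, suppliers receive £7, Q = 143. (Wedge: Pb − Ps = 22.)
Revenue = t · Q = 22 · 143 = £3146.

Tax revenue = £3146 hundred.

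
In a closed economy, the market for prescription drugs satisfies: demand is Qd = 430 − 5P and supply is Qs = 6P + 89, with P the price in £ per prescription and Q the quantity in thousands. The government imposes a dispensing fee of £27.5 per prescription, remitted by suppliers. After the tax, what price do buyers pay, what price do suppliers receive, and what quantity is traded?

Buyers pay £46; suppliers receive £18.5; quantity = 200.

Without the tax, 430 − 5P = 6P + 89 gives 11P = 341, so P* = £31 and Q* = 275.
With the tax collected from suppliers, supply shifts: Qs = 6(P − 27.5) + 89.
Solving gives Q = 200 with buyers paying £46 and suppliers receiving £18.5 (the £27.5 wedge).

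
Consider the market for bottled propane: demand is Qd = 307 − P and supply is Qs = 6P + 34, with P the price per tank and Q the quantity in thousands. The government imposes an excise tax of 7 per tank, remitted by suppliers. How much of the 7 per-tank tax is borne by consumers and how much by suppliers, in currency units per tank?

Consumers bear 6 per tank; suppliers bear 1 per tank.

Before the tax: set 307 − P = 6P + 34 → P* = 39, Q* = 268.
With the tax collected from suppliers, supply shifts: Qs = 6(P − 7) + 34.
New equilibrium: consumers pay 45, suppliers receive 38, Q = 262. (Wedge: Pb − Ps = 7.)
Burden on consumers: 6; on suppliers: 1. (They sum to 7.)
The less price-elastic side of the market bears the larger share of a per-unit tax.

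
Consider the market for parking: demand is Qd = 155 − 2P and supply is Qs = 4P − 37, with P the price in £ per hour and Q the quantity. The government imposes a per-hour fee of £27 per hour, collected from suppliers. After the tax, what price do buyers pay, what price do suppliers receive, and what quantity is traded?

Before the tax: set 155 − 2P = 4P − 37 → P* = £32, Q* = 91.
With the tax collected from suppliers, supply shifts: Qs = 4(P − 27) − 37.
New equilibrium: buyers pay £50, suppliers receive £23, Q = 55. (Wedge: Pb − Ps = 27.)

Buyers pay £50; suppliers receive £23; quantity = 55.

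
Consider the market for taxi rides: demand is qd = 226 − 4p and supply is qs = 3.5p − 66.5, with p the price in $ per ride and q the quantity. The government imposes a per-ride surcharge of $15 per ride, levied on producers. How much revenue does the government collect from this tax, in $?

Without the tax, 226 − 4p = 3.5p − 66.5 gives 7.5p = 292.5, so p* = $39 and q* = 70.
With the tax collected from producers, supply shifts: qs = 3.5(p − 15) − 66.5.
Solving gives q = 42 with buyers paying $46 and producers receiving $31 (the $15 wedge).
Revenue = t · Q = 15 · 42 = $630.

Tax revenue = $630.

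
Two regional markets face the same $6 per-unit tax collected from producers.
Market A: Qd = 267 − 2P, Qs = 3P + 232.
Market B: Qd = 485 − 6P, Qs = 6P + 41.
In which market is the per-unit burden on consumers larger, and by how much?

Market A, by $0.6.

Market A: pre-tax P* = $7, Q* = 253; post-tax Q = 245.8; per-unit burden on consumers = $3.6.
Market B: pre-tax P* = $37, Q* = 263; post-tax Q = 245; per-unit burden on consumers = $3.
Difference: $3.6 vs $3 → market A is larger by $0.6.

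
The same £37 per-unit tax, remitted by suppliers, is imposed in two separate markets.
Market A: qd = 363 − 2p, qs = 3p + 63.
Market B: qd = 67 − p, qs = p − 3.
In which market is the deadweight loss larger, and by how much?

Market A: pre-tax p* = £60, q* = 243; post-tax q = 198.6; deadweight loss = £821.4.
Market B: pre-tax p* = £35, q* = 32; post-tax q = 13.5; deadweight loss = £342.25.
Difference: £821.4 vs £342.25 → market A is larger by £479.15.

Market A, by £479.15.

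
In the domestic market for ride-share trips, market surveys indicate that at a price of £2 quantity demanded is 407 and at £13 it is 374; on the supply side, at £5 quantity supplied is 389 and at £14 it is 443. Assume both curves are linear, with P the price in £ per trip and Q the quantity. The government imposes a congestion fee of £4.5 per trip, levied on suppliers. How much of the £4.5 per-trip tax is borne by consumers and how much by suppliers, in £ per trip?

Consumers bear £3 per trip; suppliers bear £1.5 per trip.

Demand slope: (374 − 407)/(13 − 2) = -3, so Qd = 413 − 3P.
Supply slope: (443 − 389)/(14 − 5) = 6, so Qs = 6P + 359.
Without the tax, 413 − 3P = 6P + 359 gives 9P = 54, so P* = £6 and Q* = 395.
With the tax collected from suppliers, supply shifts: Qs = 6(P − 4.5) + 359.
Solving gives Q = 386 with consumers paying £9 and suppliers receiving £4.5 (the £4.5 wedge).
Burden on consumers: £3; on suppliers: £1.5. (They sum to £4.5.)
The less price-elastic side of the market bears the larger share of a per-unit tax.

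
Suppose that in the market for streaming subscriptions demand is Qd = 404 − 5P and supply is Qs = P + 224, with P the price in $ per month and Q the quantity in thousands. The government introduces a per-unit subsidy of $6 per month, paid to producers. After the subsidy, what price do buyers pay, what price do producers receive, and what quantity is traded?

Buyers pay $29; producers receive $35; quantity = 259.

Without the subsidy, 404 − 5P = P + 224 gives 6P = 180, so P* = $30 and Q* = 254.
With a per-unit subsidy paid to producers, each receives P + 6 per unit sold, so supply becomes Qs = (P + 6) + 224.
New equilibrium: buyers pay $29, producers receive $35, Q = 259. (Wedge: Pb − Ps = −6.)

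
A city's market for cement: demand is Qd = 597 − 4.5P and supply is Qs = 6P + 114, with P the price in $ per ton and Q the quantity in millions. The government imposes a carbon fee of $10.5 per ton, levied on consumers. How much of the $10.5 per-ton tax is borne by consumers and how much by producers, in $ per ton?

Without the tax, 597 − 4.5P = 6P + 114 gives 10.5P = 483, so P* = $46 and Q* = 390.
With the tax collected from consumers, demand (in seller-price terms) shifts: Qd = 597 − 4.5(P + 10.5).
Solving gives Q = 363 with consumers paying $52 and producers receiving $41.5 (the $10.5 wedge).
Burden on consumers: $6; on producers: $4.5. (They sum to $10.5.)
The less price-elastic side of the market bears the larger share of a per-unit tax.

Consumers bear $6 per ton; producers bear $4.5 per ton.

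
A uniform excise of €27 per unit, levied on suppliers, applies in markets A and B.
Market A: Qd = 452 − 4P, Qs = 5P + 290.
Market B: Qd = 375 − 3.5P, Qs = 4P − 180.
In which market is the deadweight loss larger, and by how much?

Market A, by €129.6.

Market A: pre-tax P* = €18, Q* = 380; post-tax Q = 320; deadweight loss = €810.
Market B: pre-tax P* = €74, Q* = 116; post-tax Q = 65.6; deadweight loss = €680.4.
Difference: €810 vs €680.4 → market A is larger by €129.6.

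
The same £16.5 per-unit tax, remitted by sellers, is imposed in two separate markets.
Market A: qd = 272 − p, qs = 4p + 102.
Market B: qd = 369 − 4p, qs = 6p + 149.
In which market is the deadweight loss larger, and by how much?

Market A: pre-tax p* = £34, q* = 238; post-tax q = 224.8; deadweight loss = £108.9.
Market B: pre-tax p* = £22, q* = 281; post-tax q = 241.4; deadweight loss = £326.7.
Difference: £108.9 vs £326.7 → market B is larger by £217.8.

Market B, by £217.8.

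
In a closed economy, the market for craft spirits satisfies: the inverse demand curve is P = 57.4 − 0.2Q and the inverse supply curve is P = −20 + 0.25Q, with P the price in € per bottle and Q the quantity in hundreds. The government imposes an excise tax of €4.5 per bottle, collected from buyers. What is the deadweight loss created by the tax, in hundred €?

Inverting to Q(P) form: Qd = 287 − 5P; Qs = 4P + 80.
Before the tax: set 287 − 5P = 4P + 80 → P* = €23, Q* = 172.
With the tax collected from buyers, demand (in seller-price terms) shifts: Qd = 287 − 5(P + 4.5).
Solving gives Q = 162 with buyers paying €25 and suppliers receiving €20.5 (the €4.5 wedge).
Quantity falls by |ΔQ| = |172 − 162| = 10.
DWL = ½ · t · |ΔQ| = ½ · 4.5 · 10 = €22.5.

Deadweight loss = €22.5 hundred.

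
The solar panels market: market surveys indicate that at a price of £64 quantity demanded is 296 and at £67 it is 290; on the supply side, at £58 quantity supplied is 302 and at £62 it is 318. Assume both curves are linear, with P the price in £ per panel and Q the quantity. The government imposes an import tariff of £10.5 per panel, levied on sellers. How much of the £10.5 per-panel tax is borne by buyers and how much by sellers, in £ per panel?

Buyers bear £7 per panel; sellers bear £3.5 per panel.

Demand slope: (290 − 296)/(67 − 64) = -2, so Qd = 424 − 2P.
Supply slope: (318 − 302)/(62 − 58) = 4, so Qs = 4P + 70.
Without the tax, 424 − 2P = 4P + 70 gives 6P = 354, so P* = £59 and Q* = 306.
With the tax collected from sellers, supply shifts: Qs = 4(P − 10.5) + 70.
New equilibrium: buyers pay £66, sellers receive £55.5, Q = 292. (Wedge: Pb − Ps = 10.5.)
Burden on buyers: £7; on sellers: £3.5. (They sum to £10.5.)
The less price-elastic side of the market bears the larger share of a per-unit tax.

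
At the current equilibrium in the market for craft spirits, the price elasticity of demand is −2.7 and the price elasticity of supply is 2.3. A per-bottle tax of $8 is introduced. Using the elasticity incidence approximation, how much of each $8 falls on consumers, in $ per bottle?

Consumers bear ≈ $3.68 per bottle.

Incidence ratio: consumers' share ≈ εs / (εs + |εd|) = 2.3 / (2.3 + 2.7) = 0.46.
So consumers bear ≈ 0.46 × $8 = $3.68; suppliers bear $4.32.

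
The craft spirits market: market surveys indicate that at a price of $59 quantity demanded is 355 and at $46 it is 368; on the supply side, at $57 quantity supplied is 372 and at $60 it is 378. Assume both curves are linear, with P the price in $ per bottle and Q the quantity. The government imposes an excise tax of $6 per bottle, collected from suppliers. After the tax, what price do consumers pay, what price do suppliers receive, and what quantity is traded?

Demand slope: (368 − 355)/(46 − 59) = -1, so Qd = 414 − P.
Supply slope: (378 − 372)/(60 − 57) = 2, so Qs = 2P + 258.
Before the tax: set 414 − P = 2P + 258 → P* = $52, Q* = 362.
With the tax collected from suppliers, supply shifts: Qs = 2(P − 6) + 258.
Solving gives Q = 358 with consumers paying $56 and suppliers receiving $50 (the $6 wedge).
The less price-elastic side of the market bears the larger share of a per-unit tax.

Consumers pay $56; suppliers receive $50; quantity = 358.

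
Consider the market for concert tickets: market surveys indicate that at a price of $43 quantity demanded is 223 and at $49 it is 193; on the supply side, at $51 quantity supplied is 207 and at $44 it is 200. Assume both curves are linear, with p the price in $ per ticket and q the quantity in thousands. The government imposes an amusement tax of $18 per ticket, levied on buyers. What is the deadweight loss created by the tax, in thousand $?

Demand slope: (193 − 223)/(49 − 43) = -5, so qd = 438 − 5p.
Supply slope: (200 − 207)/(44 − 51) = 1, so qs = p + 156.
Before the tax: set 438 − 5p = p + 156 → p* = $47, q* = 203.
With the tax collected from buyers, demand (in seller-price terms) shifts: qd = 438 − 5(p + 18).
Solving gives q = 188 with buyers paying $50 and suppliers receiving $32 (the $18 wedge).
Quantity falls by |ΔQ| = |203 − 188| = 15.
DWL = ½ · t · |ΔQ| = ½ · 18 · 15 = $135.

Deadweight loss = $135 thousand.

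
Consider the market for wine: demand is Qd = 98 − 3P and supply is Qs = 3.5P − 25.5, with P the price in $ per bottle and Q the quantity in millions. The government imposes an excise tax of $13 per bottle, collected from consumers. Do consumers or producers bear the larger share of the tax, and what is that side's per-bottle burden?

Consumers bear the larger share: $7 per bottle.

Without the tax, 98 − 3P = 3.5P − 25.5 gives 6.5P = 123.5, so P* = $19 and Q* = 41.
With the tax collected from consumers, demand (in seller-price terms) shifts: Qd = 98 − 3(P + 13).
New equilibrium: consumers pay $26, producers receive $13, Q = 20. (Wedge: Pb − Ps = 13.)
Per-bottle burden: consumers $7, producers $6.
Consumers take the larger share because demand is less price-elastic here (demand slope 3 vs supply slope 3.5).
The less price-elastic side of the market bears the larger share of a per-unit tax.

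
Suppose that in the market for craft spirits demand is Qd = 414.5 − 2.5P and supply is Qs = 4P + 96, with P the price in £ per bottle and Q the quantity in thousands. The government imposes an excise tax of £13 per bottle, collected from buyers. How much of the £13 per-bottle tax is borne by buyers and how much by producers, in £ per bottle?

Buyers bear £8 per bottle; producers bear £5 per bottle.

Before the tax: set 414.5 − 2.5P = 4P + 96 → P* = £49, Q* = 292.
With the tax collected from buyers, demand (in seller-price terms) shifts: Qd = 414.5 − 2.5(P + 13).
New equilibrium: buyers pay £57, producers receive £44, Q = 272. (Wedge: Pb − Ps = 13.)
Burden on buyers: £8; on producers: £5. (They sum to £13.)
The less price-elastic side of the market bears the larger share of a per-unit tax.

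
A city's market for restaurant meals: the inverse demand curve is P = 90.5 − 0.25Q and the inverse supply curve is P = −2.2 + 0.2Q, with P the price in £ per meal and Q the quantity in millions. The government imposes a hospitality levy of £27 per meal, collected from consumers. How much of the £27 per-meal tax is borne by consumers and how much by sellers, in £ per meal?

Inverting to Q(P) form: Qd = 362 − 4P; Qs = 5P + 11.
Without the tax, 362 − 4P = 5P + 11 gives 9P = 351, so P* = £39 and Q* = 206.
With the tax collected from consumers, demand (in seller-price terms) shifts: Qd = 362 − 4(P + 27).
Solving gives Q = 146 with consumers paying £54 and sellers receiving £27 (the £27 wedge).
Burden on consumers: £15; on sellers: £12. (They sum to £27.)
The less price-elastic side of the market bears the larger share of a per-unit tax.

Consumers bear £15 per meal; sellers bear £12 per meal.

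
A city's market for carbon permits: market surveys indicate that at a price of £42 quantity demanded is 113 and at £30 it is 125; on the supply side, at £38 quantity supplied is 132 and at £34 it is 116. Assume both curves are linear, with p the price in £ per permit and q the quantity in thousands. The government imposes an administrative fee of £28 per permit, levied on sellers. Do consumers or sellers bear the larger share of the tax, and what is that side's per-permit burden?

Consumers bear the larger share: £22.4 per permit.

Demand slope: (125 − 113)/(30 − 42) = -1, so qd = 155 − p.
Supply slope: (116 − 132)/(34 − 38) = 4, so qs = 4p − 20.
Without the tax, 155 − p = 4p − 20 gives 5p = 175, so p* = £35 and q* = 120.
With the tax collected from sellers, supply shifts: qs = 4(p − 28) − 20.
New equilibrium: consumers pay £57.4, sellers receive £29.4, q = 97.6. (Wedge: pb − ps = 28.)
Per-permit burden: consumers £22.4, sellers £5.6.
Consumers take the larger share because demand is less price-elastic here (demand slope 1 vs supply slope 4).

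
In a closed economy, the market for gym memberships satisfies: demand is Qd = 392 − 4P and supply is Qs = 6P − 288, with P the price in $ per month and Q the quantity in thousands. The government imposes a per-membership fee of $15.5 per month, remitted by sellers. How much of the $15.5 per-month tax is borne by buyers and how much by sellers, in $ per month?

Without the tax, 392 − 4P = 6P − 288 gives 10P = 680, so P* = $68 and Q* = 120.
With the tax collected from sellers, supply shifts: Qs = 6(P − 15.5) − 288.
New equilibrium: buyers pay $77.3, sellers receive $61.8, Q = 82.8. (Wedge: Pb − Ps = 15.5.)
Burden on buyers: $9.3; on sellers: $6.2. (They sum to $15.5.)
The less price-elastic side of the market bears the larger share of a per-unit tax.

Buyers bear $9.3 per month; sellers bear $6.2 per month.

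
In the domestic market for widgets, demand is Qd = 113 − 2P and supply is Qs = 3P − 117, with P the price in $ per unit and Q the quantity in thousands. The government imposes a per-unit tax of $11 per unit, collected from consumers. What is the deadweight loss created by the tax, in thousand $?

Without the tax, 113 − 2P = 3P − 117 gives 5P = 230, so P* = $46 and Q* = 21.
With the tax collected from consumers, demand (in seller-price terms) shifts: Qd = 113 − 2(P + 11).
Solving gives Q = 7.8 with consumers paying $52.6 and producers receiving $41.6 (the $11 wedge).
Quantity falls by |ΔQ| = |21 − 7.8| = 13.2.
DWL = ½ · t · |ΔQ| = ½ · 11 · 13.2 = $72.6.

Deadweight loss = $72.6 thousand.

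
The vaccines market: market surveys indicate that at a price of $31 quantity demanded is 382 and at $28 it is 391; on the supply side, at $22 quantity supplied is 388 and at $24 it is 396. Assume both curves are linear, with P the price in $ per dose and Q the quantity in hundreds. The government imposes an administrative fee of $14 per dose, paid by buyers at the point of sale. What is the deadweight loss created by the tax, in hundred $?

Demand slope: (391 − 382)/(28 − 31) = -3, so Qd = 475 − 3P.
Supply slope: (396 − 388)/(24 − 22) = 4, so Qs = 4P + 300.
Before the tax: set 475 − 3P = 4P + 300 → P* = $25, Q* = 400.
With the tax collected from buyers, demand (in seller-price terms) shifts: Qd = 475 − 3(P + 14).
New equilibrium: buyers pay $33, producers receive $19, Q = 376. (Wedge: Pb − Ps = 14.)
Quantity falls by |ΔQ| = |400 − 376| = 24.
DWL = ½ · t · |ΔQ| = ½ · 14 · 24 = $168.

Deadweight loss = $168 hundred.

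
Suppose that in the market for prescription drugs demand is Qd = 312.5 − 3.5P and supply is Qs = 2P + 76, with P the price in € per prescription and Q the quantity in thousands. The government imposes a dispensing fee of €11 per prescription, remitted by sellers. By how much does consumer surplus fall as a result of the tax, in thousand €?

Without the tax, 312.5 − 3.5P = 2P + 76 gives 5.5P = 236.5, so P* = €43 and Q* = 162.
With the tax collected from sellers, supply shifts: Qs = 2(P − 11) + 76.
Solving gives Q = 148 with consumers paying €47 and sellers receiving €36 (the €11 wedge).
ΔCS is the trapezoid between Q = 148 and Q = 162 of height €4: ½ · (162 + 148) · 4 = €620.

Consumer surplus falls by €620 thousand.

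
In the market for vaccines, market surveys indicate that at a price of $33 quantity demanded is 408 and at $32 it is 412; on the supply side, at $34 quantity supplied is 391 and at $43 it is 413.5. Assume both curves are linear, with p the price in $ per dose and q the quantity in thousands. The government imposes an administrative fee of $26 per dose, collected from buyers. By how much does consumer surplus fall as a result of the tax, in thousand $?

Consumer surplus falls by $3760 thousand.

Demand slope: (412 − 408)/(32 − 33) = -4, so qd = 540 − 4p.
Supply slope: (413.5 − 391)/(43 − 34) = 2.5, so qs = 2.5p + 306.
Before the tax: set 540 − 4p = 2.5p + 306 → p* = $36, q* = 396.
With the tax collected from buyers, demand (in seller-price terms) shifts: qd = 540 − 4(p + 26).
Solving gives q = 356 with buyers paying $46 and sellers receiving $20 (the $26 wedge).
ΔCS is the trapezoid between Q = 356 and Q = 396 of height $10: ½ · (396 + 356) · 10 = $3760.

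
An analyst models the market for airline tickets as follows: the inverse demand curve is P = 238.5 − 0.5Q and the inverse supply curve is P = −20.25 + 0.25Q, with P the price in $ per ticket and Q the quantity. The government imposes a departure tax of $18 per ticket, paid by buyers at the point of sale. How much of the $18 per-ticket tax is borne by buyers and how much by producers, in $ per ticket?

Buyers bear $12 per ticket; producers bear $6 per ticket.

Rewrite in direct form: Qd = 477 − 2P and Qs = 4P + 81.
Without the tax, 477 − 2P = 4P + 81 gives 6P = 396, so P* = $66 and Q* = 345.
With the tax collected from buyers, demand (in seller-price terms) shifts: Qd = 477 − 2(P + 18).
Solving gives Q = 321 with buyers paying $78 and producers receiving $60 (the $18 wedge).
Burden on buyers: $12; on producers: $6. (They sum to $18.)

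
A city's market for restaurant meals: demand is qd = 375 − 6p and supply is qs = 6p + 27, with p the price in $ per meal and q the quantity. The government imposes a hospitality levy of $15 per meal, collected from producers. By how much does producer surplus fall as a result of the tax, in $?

Before the tax: set 375 − 6p = 6p + 27 → p* = $29, q* = 201.
With the tax collected from producers, supply shifts: qs = 6(p − 15) + 27.
New equilibrium: consumers pay $36.5, producers receive $21.5, q = 156. (Wedge: pb − ps = 15.)
ΔPS is the trapezoid between Q = 156 and Q = 201 of height $7.5: ½ · (201 + 156) · 7.5 = $1338.75.

Producer surplus falls by $1338.75.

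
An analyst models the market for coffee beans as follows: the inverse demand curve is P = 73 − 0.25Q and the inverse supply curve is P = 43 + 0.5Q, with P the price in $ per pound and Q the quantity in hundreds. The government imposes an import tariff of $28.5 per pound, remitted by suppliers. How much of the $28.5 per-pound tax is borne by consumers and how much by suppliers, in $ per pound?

Rewrite in direct form: Qd = 292 − 4P and Qs = 2P − 86.
Without the tax, 292 − 4P = 2P − 86 gives 6P = 378, so P* = $63 and Q* = 40.
With the tax collected from suppliers, supply shifts: Qs = 2(P − 28.5) − 86.
Solving gives Q = 2 with consumers paying $72.5 and suppliers receiving $44 (the $28.5 wedge).
Burden on consumers: $9.5; on suppliers: $19. (They sum to $28.5.)
The less price-elastic side of the market bears the larger share of a per-unit tax.

Consumers bear $9.5 per pound; suppliers bear $19 per pound.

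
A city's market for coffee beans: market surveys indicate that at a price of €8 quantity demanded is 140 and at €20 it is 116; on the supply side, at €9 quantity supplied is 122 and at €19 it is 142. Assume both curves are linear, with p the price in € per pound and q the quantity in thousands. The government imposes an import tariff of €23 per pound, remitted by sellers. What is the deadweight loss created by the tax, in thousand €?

Deadweight loss = €264.5 thousand.

Demand slope: (116 − 140)/(20 − 8) = -2, so qd = 156 − 2p.
Supply slope: (142 − 122)/(19 − 9) = 2, so qs = 2p + 104.
Without the tax, 156 − 2p = 2p + 104 gives 4p = 52, so p* = €13 and q* = 130.
With the tax collected from sellers, supply shifts: qs = 2(p − 23) + 104.
Solving gives q = 107 with consumers paying €24.5 and sellers receiving €1.5 (the €23 wedge).
Quantity falls by |ΔQ| = |130 − 107| = 23.
DWL = ½ · t · |ΔQ| = ½ · 23 · 23 = €264.5.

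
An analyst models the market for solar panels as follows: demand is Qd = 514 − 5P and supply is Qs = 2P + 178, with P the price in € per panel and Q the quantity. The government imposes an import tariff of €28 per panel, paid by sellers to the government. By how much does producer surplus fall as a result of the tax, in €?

Producer surplus falls by €5080.

Without the tax, 514 − 5P = 2P + 178 gives 7P = 336, so P* = €48 and Q* = 274.
With the tax collected from sellers, supply shifts: Qs = 2(P − 28) + 178.
New equilibrium: buyers pay €56, sellers receive €28, Q = 234. (Wedge: Pb − Ps = 28.)
ΔPS is the trapezoid between Q = 234 and Q = 274 of height €20: ½ · (274 + 234) · 20 = €5080.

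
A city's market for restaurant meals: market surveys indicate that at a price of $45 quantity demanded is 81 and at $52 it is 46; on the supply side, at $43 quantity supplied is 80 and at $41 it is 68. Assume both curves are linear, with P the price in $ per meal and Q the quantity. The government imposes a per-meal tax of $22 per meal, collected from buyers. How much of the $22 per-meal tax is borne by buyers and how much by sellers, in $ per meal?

Buyers bear $12 per meal; sellers bear $10 per meal.

Demand slope: (46 − 81)/(52 − 45) = -5, so Qd = 306 − 5P.
Supply slope: (68 − 80)/(41 − 43) = 6, so Qs = 6P − 178.
Before the tax: set 306 − 5P = 6P − 178 → P* = $44, Q* = 86.
With the tax collected from buyers, demand (in seller-price terms) shifts: Qd = 306 − 5(P + 22).
Solving gives Q = 26 with buyers paying $56 and sellers receiving $34 (the $22 wedge).
Burden on buyers: $12; on sellers: $10. (They sum to $22.)
The less price-elastic side of the market bears the larger share of a per-unit tax.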